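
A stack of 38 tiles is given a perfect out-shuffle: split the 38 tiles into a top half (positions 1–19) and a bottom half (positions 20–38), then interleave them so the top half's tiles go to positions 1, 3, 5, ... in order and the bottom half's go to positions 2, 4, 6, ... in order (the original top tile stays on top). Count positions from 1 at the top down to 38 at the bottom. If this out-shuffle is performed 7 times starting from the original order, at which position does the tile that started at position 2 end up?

18

Track the tile's position through each out-shuffle:
2 → 3 → 5 → 9 → 17 → 33 → 28 → 18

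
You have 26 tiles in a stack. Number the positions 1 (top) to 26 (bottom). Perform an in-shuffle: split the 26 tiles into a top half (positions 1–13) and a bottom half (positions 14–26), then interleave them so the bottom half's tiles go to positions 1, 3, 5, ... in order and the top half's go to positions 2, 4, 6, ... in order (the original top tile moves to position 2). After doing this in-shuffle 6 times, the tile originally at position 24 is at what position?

24

Track the tile's position through each in-shuffle:
24 → 21 → 15 → 3 → 6 → 12 → 24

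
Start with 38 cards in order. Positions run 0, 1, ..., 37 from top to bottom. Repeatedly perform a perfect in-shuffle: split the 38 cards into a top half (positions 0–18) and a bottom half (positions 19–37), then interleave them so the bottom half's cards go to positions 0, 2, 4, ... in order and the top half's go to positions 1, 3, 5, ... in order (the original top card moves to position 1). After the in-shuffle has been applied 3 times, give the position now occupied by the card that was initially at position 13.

33

Track the card's position through each in-shuffle:
13 → 27 → 16 → 33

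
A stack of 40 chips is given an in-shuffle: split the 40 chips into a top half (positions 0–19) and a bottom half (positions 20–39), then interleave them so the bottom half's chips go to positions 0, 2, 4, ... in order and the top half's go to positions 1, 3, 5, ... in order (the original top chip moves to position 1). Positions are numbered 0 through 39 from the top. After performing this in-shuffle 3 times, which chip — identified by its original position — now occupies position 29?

Work backwards from position 29, undoing one in-shuffle at a time:
29 ← 14 ← 27 ← 13
So the chip now at position 29 started at position 13.

13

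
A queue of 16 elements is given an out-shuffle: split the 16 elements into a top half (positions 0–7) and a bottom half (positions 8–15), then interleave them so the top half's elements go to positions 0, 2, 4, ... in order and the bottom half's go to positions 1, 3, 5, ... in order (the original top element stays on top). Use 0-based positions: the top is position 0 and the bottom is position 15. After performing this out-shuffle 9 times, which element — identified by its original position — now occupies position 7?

11

Work backwards from position 7, undoing one out-shuffle at a time:
7 ← 11 ← 13 ← 14 ← 7 ← 11 ← 13 ← 14 ← 7 ← 11
So the element now at position 7 started at position 11.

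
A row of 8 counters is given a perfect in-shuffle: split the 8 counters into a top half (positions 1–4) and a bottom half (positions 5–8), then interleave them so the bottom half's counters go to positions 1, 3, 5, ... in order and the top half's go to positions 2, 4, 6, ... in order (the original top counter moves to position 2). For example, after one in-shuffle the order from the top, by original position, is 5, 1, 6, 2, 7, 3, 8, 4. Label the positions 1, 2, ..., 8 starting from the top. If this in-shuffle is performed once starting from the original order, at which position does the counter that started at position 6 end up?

3

Track the counter's position through each in-shuffle:
6 → 3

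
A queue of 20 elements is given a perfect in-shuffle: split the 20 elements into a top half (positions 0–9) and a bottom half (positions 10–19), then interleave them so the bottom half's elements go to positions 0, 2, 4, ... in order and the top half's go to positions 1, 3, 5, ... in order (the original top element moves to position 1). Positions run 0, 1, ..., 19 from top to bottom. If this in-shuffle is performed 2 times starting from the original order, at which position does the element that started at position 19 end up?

Track the element's position through each in-shuffle:
19 → 18 → 16

16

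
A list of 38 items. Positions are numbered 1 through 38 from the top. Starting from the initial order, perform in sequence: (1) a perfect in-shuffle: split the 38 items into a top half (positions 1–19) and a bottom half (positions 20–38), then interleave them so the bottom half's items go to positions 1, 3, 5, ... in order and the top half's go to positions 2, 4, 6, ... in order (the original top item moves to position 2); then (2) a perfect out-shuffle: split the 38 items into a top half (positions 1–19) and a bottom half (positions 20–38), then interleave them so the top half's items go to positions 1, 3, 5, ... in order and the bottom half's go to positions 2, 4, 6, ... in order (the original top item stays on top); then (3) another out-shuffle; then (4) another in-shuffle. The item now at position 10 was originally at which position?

Undo the operations in reverse order, starting from position 10:
  undo op 4 (in-shuffle, from top half): 10 ← 5
  undo op 3 (out-shuffle, from top half): 5 ← 3
  undo op 2 (out-shuffle, from top half): 3 ← 2
  undo op 1 (in-shuffle, from top half): 2 ← 1
So the item at position 10 came from original position 1.

1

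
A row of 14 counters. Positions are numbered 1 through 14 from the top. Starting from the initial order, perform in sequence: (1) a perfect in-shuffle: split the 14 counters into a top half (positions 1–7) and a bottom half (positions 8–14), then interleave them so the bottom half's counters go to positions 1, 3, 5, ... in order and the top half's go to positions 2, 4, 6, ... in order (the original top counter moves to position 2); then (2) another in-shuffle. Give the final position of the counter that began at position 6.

Track the counter from position 6 forward through each operation:
  after op 1 (in-shuffle): 6 → 12
  after op 2 (in-shuffle): 12 → 9

9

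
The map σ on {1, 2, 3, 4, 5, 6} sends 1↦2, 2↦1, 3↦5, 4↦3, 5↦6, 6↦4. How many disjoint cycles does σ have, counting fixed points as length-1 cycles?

2

Cycle decomposition: (1 2) (3 5 6 4).
2 cycles.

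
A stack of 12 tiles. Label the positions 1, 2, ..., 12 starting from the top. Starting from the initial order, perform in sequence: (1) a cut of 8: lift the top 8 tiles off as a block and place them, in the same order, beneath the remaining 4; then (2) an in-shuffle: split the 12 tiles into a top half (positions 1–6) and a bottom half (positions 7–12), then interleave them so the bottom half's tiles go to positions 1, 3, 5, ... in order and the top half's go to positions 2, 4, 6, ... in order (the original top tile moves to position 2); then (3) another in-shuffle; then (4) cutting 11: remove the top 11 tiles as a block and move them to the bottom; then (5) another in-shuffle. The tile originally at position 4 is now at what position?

Track the tile from position 4 forward through each operation:
  after op 1 (cut 8): 4 → 8
  after op 2 (in-shuffle): 8 → 3
  after op 3 (in-shuffle): 3 → 6
  after op 4 (cut 11): 6 → 7
  after op 5 (in-shuffle): 7 → 1

1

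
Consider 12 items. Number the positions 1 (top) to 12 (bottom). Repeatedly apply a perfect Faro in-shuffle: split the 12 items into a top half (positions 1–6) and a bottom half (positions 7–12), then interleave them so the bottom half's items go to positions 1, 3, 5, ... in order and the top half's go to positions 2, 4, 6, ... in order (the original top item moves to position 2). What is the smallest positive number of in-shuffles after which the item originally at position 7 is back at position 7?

12

Follow position 7 under repeated in-shuffles:
7 → 1 → 2 → 4 → 8 → 3 → 6 → 12 → 11 → 9 → 5 → 10 → 7
It first returns after 12 in-shuffles.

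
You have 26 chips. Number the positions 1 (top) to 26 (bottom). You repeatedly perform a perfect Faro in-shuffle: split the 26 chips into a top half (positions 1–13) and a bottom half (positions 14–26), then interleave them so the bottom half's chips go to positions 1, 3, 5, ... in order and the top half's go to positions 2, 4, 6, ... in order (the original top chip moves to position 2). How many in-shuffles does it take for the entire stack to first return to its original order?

The in-shuffle permutes the 26 positions with cycle lengths [2, 6, 18].
Every chip is home exactly when every cycle has completed a whole number of laps, i.e. after lcm(2, 6, 18) = 18 in-shuffles.

18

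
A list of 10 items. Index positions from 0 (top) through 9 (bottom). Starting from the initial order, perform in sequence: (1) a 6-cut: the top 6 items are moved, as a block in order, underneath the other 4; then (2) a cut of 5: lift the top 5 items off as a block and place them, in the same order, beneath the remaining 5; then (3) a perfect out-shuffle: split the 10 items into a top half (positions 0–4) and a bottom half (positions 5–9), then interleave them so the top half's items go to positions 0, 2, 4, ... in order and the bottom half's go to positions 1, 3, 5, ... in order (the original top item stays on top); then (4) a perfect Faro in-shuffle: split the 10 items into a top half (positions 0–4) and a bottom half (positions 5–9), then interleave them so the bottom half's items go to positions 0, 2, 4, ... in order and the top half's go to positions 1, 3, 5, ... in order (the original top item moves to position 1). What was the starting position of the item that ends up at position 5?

2

Undo the operations in reverse order, starting from position 5:
  undo op 4 (in-shuffle, from top half): 5 ← 2
  undo op 3 (out-shuffle, from top half): 2 ← 1
  undo op 2 (cut 5): 1 ← 6
  undo op 1 (cut 6): 6 ← 2
So the item at position 5 came from original position 2.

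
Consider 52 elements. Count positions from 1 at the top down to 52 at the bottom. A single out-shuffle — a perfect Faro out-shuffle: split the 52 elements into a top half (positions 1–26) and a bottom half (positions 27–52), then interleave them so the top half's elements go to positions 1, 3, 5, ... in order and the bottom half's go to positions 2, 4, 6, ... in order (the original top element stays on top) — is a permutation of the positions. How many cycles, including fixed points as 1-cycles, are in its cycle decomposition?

9

Trace each unvisited position around until it returns:
(1) (2 3 5 9 17 33 14 27) (4 7 13 25 49 46 40 28) (6 11 21 41 30 8 15 29) (10 19 37 22 43 34 16 31) (12 23 45 38 24 47 42 32) (18 35) (20 39 26 51 50 48 44 36) ... plus 1 more
9 cycles in total.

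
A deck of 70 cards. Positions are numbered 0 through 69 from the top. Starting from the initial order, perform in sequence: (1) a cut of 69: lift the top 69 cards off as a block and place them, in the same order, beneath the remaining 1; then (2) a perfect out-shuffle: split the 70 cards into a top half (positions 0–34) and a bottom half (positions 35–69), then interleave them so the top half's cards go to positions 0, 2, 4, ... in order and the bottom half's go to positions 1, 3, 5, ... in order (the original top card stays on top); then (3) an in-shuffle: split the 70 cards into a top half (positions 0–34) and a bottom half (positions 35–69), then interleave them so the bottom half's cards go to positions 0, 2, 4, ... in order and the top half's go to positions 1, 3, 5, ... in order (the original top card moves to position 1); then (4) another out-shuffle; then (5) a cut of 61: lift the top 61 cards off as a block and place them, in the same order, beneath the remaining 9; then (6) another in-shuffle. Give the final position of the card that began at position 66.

Track the card from position 66 forward through each operation:
  after op 1 (cut 69): 66 → 67
  after op 2 (out-shuffle): 67 → 65
  after op 3 (in-shuffle): 65 → 60
  after op 4 (out-shuffle): 60 → 51
  after op 5 (cut 61): 51 → 60
  after op 6 (in-shuffle): 60 → 50

50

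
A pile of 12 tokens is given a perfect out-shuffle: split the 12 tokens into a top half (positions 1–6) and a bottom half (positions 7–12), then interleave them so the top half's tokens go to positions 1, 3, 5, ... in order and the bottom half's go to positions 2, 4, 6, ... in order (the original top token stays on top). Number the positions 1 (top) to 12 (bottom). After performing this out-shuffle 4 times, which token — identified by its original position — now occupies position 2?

Work backwards from position 2, undoing one out-shuffle at a time:
2 ← 7 ← 4 ← 8 ← 10
So the token now at position 2 started at position 10.

10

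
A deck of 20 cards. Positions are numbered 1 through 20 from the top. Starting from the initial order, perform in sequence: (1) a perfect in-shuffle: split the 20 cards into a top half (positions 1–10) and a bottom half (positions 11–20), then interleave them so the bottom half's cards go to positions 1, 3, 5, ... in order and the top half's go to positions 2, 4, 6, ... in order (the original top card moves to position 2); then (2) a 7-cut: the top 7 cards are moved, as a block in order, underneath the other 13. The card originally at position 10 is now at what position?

Track the card from position 10 forward through each operation:
  after op 1 (in-shuffle): 10 → 20
  after op 2 (cut 7): 20 → 13

13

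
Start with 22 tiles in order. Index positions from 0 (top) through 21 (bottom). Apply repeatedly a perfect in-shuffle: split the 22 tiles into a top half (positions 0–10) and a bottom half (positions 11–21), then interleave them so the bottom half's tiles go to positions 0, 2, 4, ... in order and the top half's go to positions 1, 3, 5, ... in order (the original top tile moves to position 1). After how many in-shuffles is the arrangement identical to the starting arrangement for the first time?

11

The in-shuffle permutes the 22 positions with cycle lengths [11, 11].
Every tile is home exactly when every cycle has completed a whole number of laps, i.e. after lcm(11) = 11 in-shuffles.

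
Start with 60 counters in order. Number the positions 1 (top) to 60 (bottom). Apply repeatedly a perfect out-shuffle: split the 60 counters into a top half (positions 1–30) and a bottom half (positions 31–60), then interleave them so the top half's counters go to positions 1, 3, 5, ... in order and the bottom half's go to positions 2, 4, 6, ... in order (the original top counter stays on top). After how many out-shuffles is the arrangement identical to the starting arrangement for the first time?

The out-shuffle permutes the 60 positions with cycle lengths [1, 1, 58].
Every counter is home exactly when every cycle has completed a whole number of laps, i.e. after lcm(1, 58) = 58 out-shuffles.

58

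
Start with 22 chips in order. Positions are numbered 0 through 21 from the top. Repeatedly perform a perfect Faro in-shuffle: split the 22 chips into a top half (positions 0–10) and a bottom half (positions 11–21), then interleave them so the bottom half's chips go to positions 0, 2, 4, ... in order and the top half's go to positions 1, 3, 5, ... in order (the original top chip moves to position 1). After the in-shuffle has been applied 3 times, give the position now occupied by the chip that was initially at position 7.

Track the chip's position through each in-shuffle:
7 → 15 → 8 → 17

17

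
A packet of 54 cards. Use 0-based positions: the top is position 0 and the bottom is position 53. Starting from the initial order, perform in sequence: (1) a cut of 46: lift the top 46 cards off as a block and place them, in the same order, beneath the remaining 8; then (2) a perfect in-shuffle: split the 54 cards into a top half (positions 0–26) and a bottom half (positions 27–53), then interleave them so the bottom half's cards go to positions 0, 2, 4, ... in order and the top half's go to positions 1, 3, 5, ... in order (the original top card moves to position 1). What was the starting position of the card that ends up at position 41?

12

Undo the operations in reverse order, starting from position 41:
  undo op 2 (in-shuffle, from top half): 41 ← 20
  undo op 1 (cut 46): 20 ← 12
So the card at position 41 came from original position 12.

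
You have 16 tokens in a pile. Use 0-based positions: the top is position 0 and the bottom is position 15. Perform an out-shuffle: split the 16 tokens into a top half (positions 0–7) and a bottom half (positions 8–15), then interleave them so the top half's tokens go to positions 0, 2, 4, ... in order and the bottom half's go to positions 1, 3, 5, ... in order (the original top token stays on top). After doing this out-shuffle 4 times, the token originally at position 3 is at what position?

Track the token's position through each out-shuffle:
3 → 6 → 12 → 9 → 3

3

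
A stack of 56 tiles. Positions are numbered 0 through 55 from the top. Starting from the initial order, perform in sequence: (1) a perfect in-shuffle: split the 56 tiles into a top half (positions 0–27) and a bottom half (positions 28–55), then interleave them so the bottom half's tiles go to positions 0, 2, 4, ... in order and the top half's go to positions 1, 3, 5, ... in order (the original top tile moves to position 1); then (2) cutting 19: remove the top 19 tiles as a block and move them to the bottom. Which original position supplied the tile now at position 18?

18

Undo the operations in reverse order, starting from position 18:
  undo op 2 (cut 19): 18 ← 37
  undo op 1 (in-shuffle, from top half): 37 ← 18
So the tile at position 18 came from original position 18.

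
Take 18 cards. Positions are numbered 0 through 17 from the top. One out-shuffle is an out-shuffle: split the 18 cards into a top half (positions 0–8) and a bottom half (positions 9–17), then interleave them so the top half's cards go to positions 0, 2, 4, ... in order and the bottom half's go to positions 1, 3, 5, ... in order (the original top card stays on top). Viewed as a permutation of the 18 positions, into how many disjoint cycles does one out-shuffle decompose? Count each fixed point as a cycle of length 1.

Trace each unvisited position around until it returns:
(0) (1 2 4 8 16 15 13 9) (3 6 12 7 14 11 5 10) (17)
4 cycles in total.

4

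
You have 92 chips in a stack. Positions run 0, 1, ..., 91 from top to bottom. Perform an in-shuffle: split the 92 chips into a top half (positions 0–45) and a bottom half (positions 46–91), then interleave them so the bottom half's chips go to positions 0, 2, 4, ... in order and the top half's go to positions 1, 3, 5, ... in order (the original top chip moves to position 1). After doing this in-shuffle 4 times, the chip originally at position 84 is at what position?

Track the chip's position through each in-shuffle:
84 → 76 → 60 → 28 → 57

57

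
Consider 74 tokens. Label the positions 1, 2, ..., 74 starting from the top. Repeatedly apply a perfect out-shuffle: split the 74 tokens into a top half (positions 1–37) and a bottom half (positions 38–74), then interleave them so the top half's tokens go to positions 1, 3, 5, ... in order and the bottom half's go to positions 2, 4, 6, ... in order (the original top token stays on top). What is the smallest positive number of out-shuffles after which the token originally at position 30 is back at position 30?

9

Follow position 30 under repeated out-shuffles:
30 → 59 → 44 → 14 → 27 → 53 → 32 → 63 → 52 → 30
It first returns after 9 out-shuffles.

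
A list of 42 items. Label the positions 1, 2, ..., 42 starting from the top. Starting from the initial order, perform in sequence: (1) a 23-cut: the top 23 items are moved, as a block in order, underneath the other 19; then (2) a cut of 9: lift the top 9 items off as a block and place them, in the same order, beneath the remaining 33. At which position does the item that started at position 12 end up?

22

Track the item from position 12 forward through each operation:
  after op 1 (cut 23): 12 → 31
  after op 2 (cut 9): 31 → 22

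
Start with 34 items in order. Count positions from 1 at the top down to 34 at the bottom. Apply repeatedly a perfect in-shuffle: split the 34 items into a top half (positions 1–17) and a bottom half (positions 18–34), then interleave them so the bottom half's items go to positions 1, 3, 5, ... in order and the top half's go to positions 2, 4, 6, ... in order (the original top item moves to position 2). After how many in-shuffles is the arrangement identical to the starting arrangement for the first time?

The in-shuffle permutes the 34 positions with cycle lengths [3, 3, 4, 12, 12].
Every item is home exactly when every cycle has completed a whole number of laps, i.e. after lcm(3, 4, 12) = 12 in-shuffles.

12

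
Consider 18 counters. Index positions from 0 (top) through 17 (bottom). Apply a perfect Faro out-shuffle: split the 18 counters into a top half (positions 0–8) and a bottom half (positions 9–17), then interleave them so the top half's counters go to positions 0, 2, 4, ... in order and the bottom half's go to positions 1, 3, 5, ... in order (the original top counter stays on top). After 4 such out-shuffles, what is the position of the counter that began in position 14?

Track the counter's position through each out-shuffle:
14 → 11 → 5 → 10 → 3

3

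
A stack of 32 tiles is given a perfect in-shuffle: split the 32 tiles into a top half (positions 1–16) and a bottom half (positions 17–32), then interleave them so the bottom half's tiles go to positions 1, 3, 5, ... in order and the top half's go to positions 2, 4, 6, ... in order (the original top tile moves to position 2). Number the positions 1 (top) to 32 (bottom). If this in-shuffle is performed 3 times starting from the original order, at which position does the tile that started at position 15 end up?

21

Track the tile's position through each in-shuffle:
15 → 30 → 27 → 21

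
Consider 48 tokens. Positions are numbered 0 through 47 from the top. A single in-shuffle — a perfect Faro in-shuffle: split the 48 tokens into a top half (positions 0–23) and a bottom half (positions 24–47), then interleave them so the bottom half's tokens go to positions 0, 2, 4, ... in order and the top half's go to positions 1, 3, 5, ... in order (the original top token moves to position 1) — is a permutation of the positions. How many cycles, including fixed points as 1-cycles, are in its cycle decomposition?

4

Trace each unvisited position around until it returns:
(0 1 3 7 15 31 ... len 21) (2 5 11 23 47 46 ... len 21) (6 13 27) (20 41 34)
4 cycles in total.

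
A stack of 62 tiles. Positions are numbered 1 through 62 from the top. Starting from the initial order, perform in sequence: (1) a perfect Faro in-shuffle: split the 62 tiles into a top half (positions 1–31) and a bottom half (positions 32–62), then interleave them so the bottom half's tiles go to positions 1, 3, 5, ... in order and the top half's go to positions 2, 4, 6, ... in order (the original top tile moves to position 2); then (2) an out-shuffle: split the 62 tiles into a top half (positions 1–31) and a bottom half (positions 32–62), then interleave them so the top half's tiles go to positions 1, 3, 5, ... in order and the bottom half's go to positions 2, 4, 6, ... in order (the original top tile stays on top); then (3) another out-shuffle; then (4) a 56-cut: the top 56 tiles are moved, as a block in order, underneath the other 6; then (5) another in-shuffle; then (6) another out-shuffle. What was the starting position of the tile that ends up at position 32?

38

Undo the operations in reverse order, starting from position 32:
  undo op 6 (out-shuffle, from bottom half): 32 ← 47
  undo op 5 (in-shuffle, from bottom half): 47 ← 55
  undo op 4 (cut 56): 55 ← 49
  undo op 3 (out-shuffle, from top half): 49 ← 25
  undo op 2 (out-shuffle, from top half): 25 ← 13
  undo op 1 (in-shuffle, from bottom half): 13 ← 38
So the tile at position 32 came from original position 38.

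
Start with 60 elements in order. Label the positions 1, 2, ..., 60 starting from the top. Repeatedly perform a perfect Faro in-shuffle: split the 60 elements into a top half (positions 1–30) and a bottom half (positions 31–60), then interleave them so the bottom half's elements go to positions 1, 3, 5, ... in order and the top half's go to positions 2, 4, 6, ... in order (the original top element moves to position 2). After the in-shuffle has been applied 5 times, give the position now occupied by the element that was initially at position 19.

59

Track the element's position through each in-shuffle:
19 → 38 → 15 → 30 → 60 → 59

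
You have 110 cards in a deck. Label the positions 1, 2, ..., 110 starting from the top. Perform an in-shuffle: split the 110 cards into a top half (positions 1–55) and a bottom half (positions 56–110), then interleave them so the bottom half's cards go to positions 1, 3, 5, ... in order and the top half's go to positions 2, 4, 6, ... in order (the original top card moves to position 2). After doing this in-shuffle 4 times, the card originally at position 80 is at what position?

Track the card's position through each in-shuffle:
80 → 49 → 98 → 85 → 59

59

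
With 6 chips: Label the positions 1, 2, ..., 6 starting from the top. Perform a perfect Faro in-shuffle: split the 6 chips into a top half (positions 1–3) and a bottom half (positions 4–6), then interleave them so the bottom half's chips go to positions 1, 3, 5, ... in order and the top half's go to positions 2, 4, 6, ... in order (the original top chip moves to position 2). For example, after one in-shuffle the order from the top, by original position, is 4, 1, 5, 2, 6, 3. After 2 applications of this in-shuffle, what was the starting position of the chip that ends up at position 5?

3

Work backwards from position 5, undoing one in-shuffle at a time:
5 ← 6 ← 3
So the chip now at position 5 started at position 3.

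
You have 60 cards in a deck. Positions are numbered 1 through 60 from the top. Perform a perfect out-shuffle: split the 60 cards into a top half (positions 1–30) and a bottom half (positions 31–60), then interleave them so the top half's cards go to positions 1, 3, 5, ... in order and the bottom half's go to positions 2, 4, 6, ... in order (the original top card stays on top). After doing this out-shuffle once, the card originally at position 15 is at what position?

29

Track the card's position through each out-shuffle:
15 → 29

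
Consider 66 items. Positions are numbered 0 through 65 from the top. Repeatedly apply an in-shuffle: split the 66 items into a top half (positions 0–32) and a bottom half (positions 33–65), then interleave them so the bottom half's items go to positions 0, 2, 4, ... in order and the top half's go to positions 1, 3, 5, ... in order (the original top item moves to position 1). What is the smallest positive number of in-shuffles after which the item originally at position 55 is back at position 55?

66

Follow position 55 under repeated in-shuffles:
55 → 44 → 22 → 45 → 24 → 49 → 32 → 65 → ... → 55 (length 66)
It first returns after 66 in-shuffles.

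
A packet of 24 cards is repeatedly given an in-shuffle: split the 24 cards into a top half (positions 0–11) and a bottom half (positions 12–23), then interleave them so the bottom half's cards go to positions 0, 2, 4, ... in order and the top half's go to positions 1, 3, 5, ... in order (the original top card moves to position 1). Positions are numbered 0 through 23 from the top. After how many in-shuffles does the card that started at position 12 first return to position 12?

Follow position 12 under repeated in-shuffles:
12 → 0 → 1 → 3 → 7 → 15 → 6 → 13 → 2 → 5 → 11 → 23 → 22 → 20 → 16 → 8 → 17 → 10 → 21 → 18 → 12
It first returns after 20 in-shuffles.

20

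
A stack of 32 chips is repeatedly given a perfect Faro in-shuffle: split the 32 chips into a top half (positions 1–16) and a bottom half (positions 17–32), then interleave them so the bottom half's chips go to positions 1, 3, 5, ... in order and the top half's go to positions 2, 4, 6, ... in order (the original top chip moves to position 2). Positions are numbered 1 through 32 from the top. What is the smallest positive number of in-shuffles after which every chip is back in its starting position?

10

The in-shuffle permutes the 32 positions with cycle lengths [2, 10, 10, 10].
Every chip is home exactly when every cycle has completed a whole number of laps, i.e. after lcm(2, 10) = 10 in-shuffles.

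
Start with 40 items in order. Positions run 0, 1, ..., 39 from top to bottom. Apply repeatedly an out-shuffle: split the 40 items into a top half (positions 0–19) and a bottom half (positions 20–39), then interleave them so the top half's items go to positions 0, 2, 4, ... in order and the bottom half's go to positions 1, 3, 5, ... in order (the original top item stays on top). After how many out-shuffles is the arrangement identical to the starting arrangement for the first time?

12

The out-shuffle permutes the 40 positions with cycle lengths [1, 1, 2, 12, 12, 12].
Every item is home exactly when every cycle has completed a whole number of laps, i.e. after lcm(1, 2, 12) = 12 out-shuffles.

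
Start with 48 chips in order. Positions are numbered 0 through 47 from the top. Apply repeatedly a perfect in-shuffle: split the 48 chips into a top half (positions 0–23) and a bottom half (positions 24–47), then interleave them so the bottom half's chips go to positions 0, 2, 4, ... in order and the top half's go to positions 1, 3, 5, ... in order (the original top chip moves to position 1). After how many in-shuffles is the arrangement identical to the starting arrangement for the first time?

21

The in-shuffle permutes the 48 positions with cycle lengths [3, 3, 21, 21].
Every chip is home exactly when every cycle has completed a whole number of laps, i.e. after lcm(3, 21) = 21 in-shuffles.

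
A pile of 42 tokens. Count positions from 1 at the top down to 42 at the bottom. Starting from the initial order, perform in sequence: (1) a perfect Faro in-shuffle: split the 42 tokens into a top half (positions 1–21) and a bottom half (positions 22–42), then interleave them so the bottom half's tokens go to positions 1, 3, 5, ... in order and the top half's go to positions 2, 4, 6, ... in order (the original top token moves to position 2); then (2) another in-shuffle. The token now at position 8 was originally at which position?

Undo the operations in reverse order, starting from position 8:
  undo op 2 (in-shuffle, from top half): 8 ← 4
  undo op 1 (in-shuffle, from top half): 4 ← 2
So the token at position 8 came from original position 2.

2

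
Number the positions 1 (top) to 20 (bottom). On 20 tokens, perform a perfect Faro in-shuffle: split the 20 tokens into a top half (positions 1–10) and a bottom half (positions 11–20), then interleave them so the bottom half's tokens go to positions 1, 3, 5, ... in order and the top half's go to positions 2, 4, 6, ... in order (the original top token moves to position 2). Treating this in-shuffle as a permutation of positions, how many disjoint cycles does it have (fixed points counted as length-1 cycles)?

Trace each unvisited position around until it returns:
(1 2 4 8 16 11) (3 6 12) (5 10 20 19 17 13) (7 14) (9 18 15)
5 cycles in total.

5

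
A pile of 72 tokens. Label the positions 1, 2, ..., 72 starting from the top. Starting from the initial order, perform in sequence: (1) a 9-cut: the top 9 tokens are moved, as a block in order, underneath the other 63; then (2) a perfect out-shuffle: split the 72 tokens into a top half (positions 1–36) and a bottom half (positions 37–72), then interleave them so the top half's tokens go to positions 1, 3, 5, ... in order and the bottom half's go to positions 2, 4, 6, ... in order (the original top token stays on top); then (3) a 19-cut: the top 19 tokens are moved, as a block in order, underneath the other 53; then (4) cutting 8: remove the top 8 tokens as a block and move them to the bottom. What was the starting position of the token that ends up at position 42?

44

Undo the operations in reverse order, starting from position 42:
  undo op 4 (cut 8): 42 ← 50
  undo op 3 (cut 19): 50 ← 69
  undo op 2 (out-shuffle, from top half): 69 ← 35
  undo op 1 (cut 9): 35 ← 44
So the token at position 42 came from original position 44.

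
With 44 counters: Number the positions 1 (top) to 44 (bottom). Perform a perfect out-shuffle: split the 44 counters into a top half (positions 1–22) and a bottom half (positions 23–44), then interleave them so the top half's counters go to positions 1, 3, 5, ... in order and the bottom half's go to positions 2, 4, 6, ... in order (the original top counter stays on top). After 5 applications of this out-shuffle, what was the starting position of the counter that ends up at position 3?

36

Work backwards from position 3, undoing one out-shuffle at a time:
3 ← 2 ← 23 ← 12 ← 28 ← 36
So the counter now at position 3 started at position 36.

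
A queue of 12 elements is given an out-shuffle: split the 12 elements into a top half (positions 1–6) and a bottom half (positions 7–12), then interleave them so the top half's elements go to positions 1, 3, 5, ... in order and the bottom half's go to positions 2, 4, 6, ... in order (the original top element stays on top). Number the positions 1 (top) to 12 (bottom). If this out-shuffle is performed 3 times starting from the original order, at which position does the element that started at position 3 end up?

6

Track the element's position through each out-shuffle:
3 → 5 → 9 → 6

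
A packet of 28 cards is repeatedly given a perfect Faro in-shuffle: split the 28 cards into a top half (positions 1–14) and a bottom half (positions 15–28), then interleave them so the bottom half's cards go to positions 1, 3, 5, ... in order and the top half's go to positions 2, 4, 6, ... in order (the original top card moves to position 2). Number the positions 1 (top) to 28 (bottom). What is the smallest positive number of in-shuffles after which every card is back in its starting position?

The in-shuffle permutes the 28 positions with cycle lengths [28].
Every card is home exactly when every cycle has completed a whole number of laps, i.e. after lcm(28) = 28 in-shuffles.

28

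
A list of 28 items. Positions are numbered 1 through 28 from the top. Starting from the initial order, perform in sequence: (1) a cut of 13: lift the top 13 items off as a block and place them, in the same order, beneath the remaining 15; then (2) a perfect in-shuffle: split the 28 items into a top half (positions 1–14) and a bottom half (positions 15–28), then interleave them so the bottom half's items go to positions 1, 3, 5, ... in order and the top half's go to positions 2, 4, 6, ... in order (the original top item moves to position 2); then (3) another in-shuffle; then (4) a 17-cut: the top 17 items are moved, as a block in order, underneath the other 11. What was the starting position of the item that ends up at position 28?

11

Undo the operations in reverse order, starting from position 28:
  undo op 4 (cut 17): 28 ← 17
  undo op 3 (in-shuffle, from bottom half): 17 ← 23
  undo op 2 (in-shuffle, from bottom half): 23 ← 26
  undo op 1 (cut 13): 26 ← 11
So the item at position 28 came from original position 11.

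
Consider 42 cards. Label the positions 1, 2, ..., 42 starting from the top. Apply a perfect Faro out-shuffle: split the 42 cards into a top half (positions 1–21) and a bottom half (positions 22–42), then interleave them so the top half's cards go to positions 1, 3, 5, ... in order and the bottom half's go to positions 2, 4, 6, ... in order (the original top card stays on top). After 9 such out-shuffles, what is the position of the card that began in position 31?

Track the card's position through each out-shuffle:
31 → 20 → 39 → 36 → 30 → 18 → 35 → 28 → 14 → 27

27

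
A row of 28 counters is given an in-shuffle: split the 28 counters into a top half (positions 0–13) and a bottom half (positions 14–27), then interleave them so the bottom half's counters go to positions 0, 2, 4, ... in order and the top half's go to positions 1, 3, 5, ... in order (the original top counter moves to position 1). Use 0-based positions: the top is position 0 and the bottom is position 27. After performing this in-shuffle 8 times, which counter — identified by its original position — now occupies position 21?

Work backwards from position 21, undoing one in-shuffle at a time:
21 ← 10 ← 19 ← 9 ← 4 ← 16 ← 22 ← 25 ← 12
So the counter now at position 21 started at position 12.

12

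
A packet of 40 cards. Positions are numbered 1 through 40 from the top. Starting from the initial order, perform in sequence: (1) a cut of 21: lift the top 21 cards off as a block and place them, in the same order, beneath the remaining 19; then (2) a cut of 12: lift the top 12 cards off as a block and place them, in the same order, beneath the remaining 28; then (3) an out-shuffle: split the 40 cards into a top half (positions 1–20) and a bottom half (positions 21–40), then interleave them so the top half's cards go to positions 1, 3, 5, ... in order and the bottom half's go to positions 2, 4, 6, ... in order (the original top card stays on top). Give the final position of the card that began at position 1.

15

Track the card from position 1 forward through each operation:
  after op 1 (cut 21): 1 → 20
  after op 2 (cut 12): 20 → 8
  after op 3 (out-shuffle): 8 → 15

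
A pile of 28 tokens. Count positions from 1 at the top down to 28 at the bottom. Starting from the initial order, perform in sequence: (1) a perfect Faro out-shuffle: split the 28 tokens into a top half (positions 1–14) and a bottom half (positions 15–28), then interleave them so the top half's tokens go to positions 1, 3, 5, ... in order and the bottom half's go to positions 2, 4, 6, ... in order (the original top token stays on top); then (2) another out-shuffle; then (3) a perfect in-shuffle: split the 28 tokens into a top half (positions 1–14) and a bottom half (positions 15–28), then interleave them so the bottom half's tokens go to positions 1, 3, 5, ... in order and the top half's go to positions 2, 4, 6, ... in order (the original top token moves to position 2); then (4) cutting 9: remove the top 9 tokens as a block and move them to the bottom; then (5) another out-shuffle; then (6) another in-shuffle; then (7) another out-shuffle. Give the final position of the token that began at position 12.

Track the token from position 12 forward through each operation:
  after op 1 (out-shuffle): 12 → 23
  after op 2 (out-shuffle): 23 → 18
  after op 3 (in-shuffle): 18 → 7
  after op 4 (cut 9): 7 → 26
  after op 5 (out-shuffle): 26 → 24
  after op 6 (in-shuffle): 24 → 19
  after op 7 (out-shuffle): 19 → 10

10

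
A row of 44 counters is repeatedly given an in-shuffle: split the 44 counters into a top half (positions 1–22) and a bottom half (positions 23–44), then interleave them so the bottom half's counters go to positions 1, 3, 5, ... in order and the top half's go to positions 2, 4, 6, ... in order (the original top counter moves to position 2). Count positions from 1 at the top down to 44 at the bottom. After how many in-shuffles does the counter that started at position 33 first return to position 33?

4

Follow position 33 under repeated in-shuffles:
33 → 21 → 42 → 39 → 33
It first returns after 4 in-shuffles.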